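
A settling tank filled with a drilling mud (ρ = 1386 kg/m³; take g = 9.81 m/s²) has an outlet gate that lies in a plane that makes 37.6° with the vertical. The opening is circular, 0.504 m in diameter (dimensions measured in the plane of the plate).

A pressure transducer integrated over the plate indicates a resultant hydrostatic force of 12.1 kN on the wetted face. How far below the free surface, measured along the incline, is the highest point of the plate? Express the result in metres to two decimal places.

γ = ρg = 1386 × 9.81 / 1000 = 13.59666 kN/m³.
A = π(0.252)² = 0.199504 m².
From F = γ·h_c·A, the centroid depth is h_c = 12.1/(13.59666 × 0.199504) = 4.46068 m.
The plate makes 37.6° with the vertical, i.e. θ = 90° − 37.6° = 52.4° to the horizontal. Measuring y along the incline from the free-surface line, vertical depth h = y·sinθ with sinθ = 0.792290.
Along the incline, y_c = h_c/sinθ = 4.46068/0.792290 = 5.63011 m.
The centroid is at the centre, 0.252 m below the top of the plate, so the highest point sits at y_top = 5.63011 − 0.252 = 5.37811 m along the incline.

y_top ≈ 5.38 m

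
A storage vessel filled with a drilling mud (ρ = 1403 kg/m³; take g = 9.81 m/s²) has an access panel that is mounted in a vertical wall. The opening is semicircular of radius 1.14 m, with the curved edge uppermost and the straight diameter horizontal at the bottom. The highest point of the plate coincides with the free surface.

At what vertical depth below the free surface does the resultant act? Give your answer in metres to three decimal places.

h_p = 0.795 m

γ = ρg = 1403 × 9.81 / 1000 = 13.76343 kN/m³.
The centroid lies 4r/(3π) = 0.483831 m above the diameter, so r − 4r/(3π) = 1.14 − 0.483831 = 0.656169 m below the topmost point, so the centroid depth is h_c = 0.656169 m.
A = πr²/2 = π × 1.14²/2 = 2.04141 m².
Resultant F = γ·h_c·A = 13.76343 × 0.656169 × 2.04141 = 18.4363 kN.
I_c = (π/8 − 8/(9π))·r⁴ = 0.109757 × 1.14⁴ = 0.185375 m⁴.
Centre of pressure: y_p = y_c + I_c/(y_c·A) = 0.656169 + 0.185375/(0.656169 × 2.04141) = 0.656169 + 0.13839 = 0.794559 m along the plane.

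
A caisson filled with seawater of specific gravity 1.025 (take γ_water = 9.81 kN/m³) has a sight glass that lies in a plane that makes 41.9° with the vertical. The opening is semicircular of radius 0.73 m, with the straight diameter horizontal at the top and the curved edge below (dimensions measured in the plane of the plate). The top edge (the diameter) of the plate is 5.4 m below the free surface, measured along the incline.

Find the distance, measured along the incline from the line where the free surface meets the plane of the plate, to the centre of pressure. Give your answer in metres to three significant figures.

γ = 1.025 × 9.81 = 10.05525 kN/m³.
The plate makes 41.9° with the vertical, i.e. θ = 90° − 41.9° = 48.1° to the horizontal. Measuring y along the incline from the free-surface line, vertical depth h = y·sinθ with sinθ = 0.744312.
The centroid of a semicircle lies 4r/(3π) = 0.309822 m from the diameter, here below the top edge, so y_c = 5.4 + 0.309822 = 5.70982 m and h_c = 5.70982 × 0.744312 = 4.24989 m.
A = πr²/2 = π × 0.73²/2 = 0.837077 m².
Resultant F = γ·h_c·A = 10.05525 × 4.24989 × 0.837077 = 35.7714 kN.
I_c = (π/8 − 8/(9π))·r⁴ = 0.109757 × 0.73⁴ = 0.0311691 m⁴.
Centre of pressure: y_p = y_c + I_c/(y_c·A) = 5.70982 + 0.0311691/(5.70982 × 0.837077) = 5.70982 + 0.00652133 = 5.71634 m along the plane.

y_p = 5.72 m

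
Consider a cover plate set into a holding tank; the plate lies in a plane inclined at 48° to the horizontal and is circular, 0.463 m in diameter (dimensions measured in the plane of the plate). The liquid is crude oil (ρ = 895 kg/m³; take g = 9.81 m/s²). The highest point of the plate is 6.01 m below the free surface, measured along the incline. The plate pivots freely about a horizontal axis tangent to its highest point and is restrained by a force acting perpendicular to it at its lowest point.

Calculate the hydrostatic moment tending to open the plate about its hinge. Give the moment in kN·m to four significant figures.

M ≈ 1.602 kN·m

γ = ρg = 895 × 9.81 / 1000 = 8.77995 kN/m³.
Let θ = 48° be the plate's angle to the horizontal; measure y along the incline from where the plane meets the free surface. Vertical depth h = y·sinθ with sinθ = 0.743145.
The centroid is at the centre, 0.2315 m below the top of the plate, so y_c = 6.01 + 0.2315 = 6.2415 m and h_c = 6.2415 × 0.743145 = 4.63834 m.
A = π(0.2315)² = 0.168365 m².
Resultant F = γ·h_c·A = 8.77995 × 4.63834 × 0.168365 = 6.85656 kN.
I_c = πr⁴/4 = π × 0.2315⁴/4 = 0.00225577 m⁴.
Centre of pressure: y_p = y_c + I_c/(y_c·A) = 6.2415 + 0.00225577/(6.2415 × 0.168365) = 6.2415 + 0.00214661 = 6.24365 m along the plane.
The resultant acts 0.2315 + 0.00214661 = 0.233647 m (along the plate) below the hinge at the top edge, so the moment about the hinge is M = F × 0.233647 = 6.85656 × 0.233647 = 1.60201 kN·m.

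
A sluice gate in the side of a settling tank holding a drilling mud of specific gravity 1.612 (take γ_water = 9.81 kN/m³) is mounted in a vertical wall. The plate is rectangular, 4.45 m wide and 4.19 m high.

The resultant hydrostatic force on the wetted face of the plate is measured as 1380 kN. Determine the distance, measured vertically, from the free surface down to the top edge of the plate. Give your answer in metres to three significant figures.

d_top ≈ 2.59 m

γ = 1.612 × 9.81 = 15.81372 kN/m³.
A = 4.45 × 4.19 = 18.6455 m².
From F = γ·h_c·A, the centroid depth is h_c = 1380/(15.81372 × 18.6455) = 4.68027 m.
The centroid lies 4.19/2 = 2.095 m below the top edge, so the top edge sits at h_top = 4.68027 − 2.095 = 2.58527 m below the surface.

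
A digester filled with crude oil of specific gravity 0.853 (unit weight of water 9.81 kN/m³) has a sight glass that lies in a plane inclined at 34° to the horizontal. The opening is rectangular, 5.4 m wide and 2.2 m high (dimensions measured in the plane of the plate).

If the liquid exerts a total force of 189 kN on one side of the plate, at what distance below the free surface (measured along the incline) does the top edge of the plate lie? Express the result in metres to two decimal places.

y_top ≈ 2.30 m

γ = 0.853 × 9.81 = 8.36793 kN/m³.
A = 5.4 × 2.2 = 11.88 m².
From F = γ·h_c·A, the centroid depth is h_c = 189/(8.36793 × 11.88) = 1.9012 m.
Let θ = 34° be the plate's angle to the horizontal; measure y along the incline from where the plane meets the free surface. Vertical depth h = y·sinθ with sinθ = 0.559193.
Along the incline, y_c = h_c/sinθ = 1.9012/0.559193 = 3.3999 m.
The centroid lies 2.2/2 = 1.1 m below the top edge, so the top edge sits at y_top = 3.3999 − 1.1 = 2.2999 m along the incline.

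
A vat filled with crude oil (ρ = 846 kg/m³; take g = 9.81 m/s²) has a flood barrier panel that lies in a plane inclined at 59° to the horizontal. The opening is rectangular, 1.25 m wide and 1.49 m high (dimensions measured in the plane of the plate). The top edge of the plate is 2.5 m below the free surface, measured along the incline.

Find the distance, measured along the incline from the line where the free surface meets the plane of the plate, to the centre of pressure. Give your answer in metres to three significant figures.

y_p = 3.30 m

γ = ρg = 846 × 9.81 / 1000 = 8.29926 kN/m³.
Let θ = 59° be the plate's angle to the horizontal; measure y along the incline from where the plane meets the free surface. Vertical depth h = y·sinθ with sinθ = 0.857167.
The centroid lies 1.49/2 = 0.745 m below the top edge, so y_c = 2.5 + 0.745 = 3.245 m and h_c = 3.245 × 0.857167 = 2.78151 m.
A = 1.25 × 1.49 = 1.8625 m².
Resultant F = γ·h_c·A = 8.29926 × 2.78151 × 1.8625 = 42.9948 kN.
I_c = b·h³/12 = 1.25 × 1.49³/12 = 0.344578 m⁴.
Centre of pressure: y_p = y_c + I_c/(y_c·A) = 3.245 + 0.344578/(3.245 × 1.8625) = 3.245 + 0.0570134 = 3.30201 m along the plane.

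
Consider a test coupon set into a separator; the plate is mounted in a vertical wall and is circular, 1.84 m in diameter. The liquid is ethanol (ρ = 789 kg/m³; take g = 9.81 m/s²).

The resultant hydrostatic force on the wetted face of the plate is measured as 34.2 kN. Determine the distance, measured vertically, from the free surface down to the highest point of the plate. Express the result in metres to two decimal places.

d_top ≈ 0.74 m

γ = ρg = 789 × 9.81 / 1000 = 7.74009 kN/m³.
A = π(0.92)² = 2.65904 m².
From F = γ·h_c·A, the centroid depth is h_c = 34.2/(7.74009 × 2.65904) = 1.66171 m.
The centroid is at the centre, 0.92 m below the top of the plate, so the highest point sits at h_top = 1.66171 − 0.92 = 0.74171 m below the surface.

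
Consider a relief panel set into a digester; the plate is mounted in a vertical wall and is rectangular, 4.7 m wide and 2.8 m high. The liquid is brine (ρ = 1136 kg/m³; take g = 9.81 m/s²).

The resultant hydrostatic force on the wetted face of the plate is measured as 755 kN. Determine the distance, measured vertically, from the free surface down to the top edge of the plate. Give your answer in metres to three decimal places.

d_top ≈ 3.748 m

γ = ρg = 1136 × 9.81 / 1000 = 11.14416 kN/m³.
A = 4.7 × 2.8 = 13.16 m².
From F = γ·h_c·A, the centroid depth is h_c = 755/(11.14416 × 13.16) = 5.14806 m.
The centroid lies 2.8/2 = 1.4 m below the top edge, so the top edge sits at h_top = 5.14806 − 1.4 = 3.74806 m below the surface.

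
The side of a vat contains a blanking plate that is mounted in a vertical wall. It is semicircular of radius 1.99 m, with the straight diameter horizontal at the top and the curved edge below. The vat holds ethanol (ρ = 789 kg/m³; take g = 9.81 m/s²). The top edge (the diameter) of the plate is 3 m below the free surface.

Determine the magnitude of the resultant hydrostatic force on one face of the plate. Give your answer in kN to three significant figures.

F ≈ 185 kN

γ = ρg = 789 × 9.81 / 1000 = 7.74009 kN/m³.
The centroid of a semicircle lies 4r/(3π) = 0.844582 m from the diameter, here below the top edge, so the centroid depth is h_c = 3 + 0.844582 = 3.84458 m.
A = πr²/2 = π × 1.99²/2 = 6.22051 m².
Resultant F = γ·h_c·A = 7.74009 × 3.84458 × 6.22051 = 185.106 kN.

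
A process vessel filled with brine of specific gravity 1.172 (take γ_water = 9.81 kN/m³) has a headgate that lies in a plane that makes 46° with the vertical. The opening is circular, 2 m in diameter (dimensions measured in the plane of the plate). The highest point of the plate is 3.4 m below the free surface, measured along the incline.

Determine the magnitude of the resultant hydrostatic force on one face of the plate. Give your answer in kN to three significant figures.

F ≈ 110 kN

γ = 1.172 × 9.81 = 11.49732 kN/m³.
The plate makes 46° with the vertical, i.e. θ = 90° − 46° = 44° to the horizontal. Measuring y along the incline from the free-surface line, vertical depth h = y·sinθ with sinθ = 0.694658.
The centroid is at the centre, 1 m below the top of the plate, so y_c = 3.4 + 1 = 4.4 m and h_c = 4.4 × 0.694658 = 3.0565 m.
A = π(1)² = 3.14159 m².
Resultant F = γ·h_c·A = 11.49732 × 3.0565 × 3.14159 = 110.4 kN.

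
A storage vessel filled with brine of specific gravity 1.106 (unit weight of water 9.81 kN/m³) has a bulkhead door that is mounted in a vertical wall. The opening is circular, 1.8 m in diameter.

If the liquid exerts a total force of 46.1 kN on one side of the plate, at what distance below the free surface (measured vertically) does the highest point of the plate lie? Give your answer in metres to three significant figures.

d_top ≈ 0.770 m

γ = 1.106 × 9.81 = 10.84986 kN/m³.
A = π(0.9)² = 2.54469 m².
From F = γ·h_c·A, the centroid depth is h_c = 46.1/(10.84986 × 2.54469) = 1.66971 m.
The centroid is at the centre, 0.9 m below the top of the plate, so the highest point sits at h_top = 1.66971 − 0.9 = 0.76971 m below the surface.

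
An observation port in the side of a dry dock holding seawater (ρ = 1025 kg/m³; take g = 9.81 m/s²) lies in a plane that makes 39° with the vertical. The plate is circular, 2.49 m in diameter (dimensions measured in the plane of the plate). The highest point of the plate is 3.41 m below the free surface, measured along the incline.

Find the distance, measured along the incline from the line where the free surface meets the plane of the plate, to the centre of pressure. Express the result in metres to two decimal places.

γ = ρg = 1025 × 9.81 / 1000 = 10.05525 kN/m³.
The plate makes 39° with the vertical, i.e. θ = 90° − 39° = 51° to the horizontal. Measuring y along the incline from the free-surface line, vertical depth h = y·sinθ with sinθ = 0.777146.
The centroid is at the centre, 1.245 m below the top of the plate, so y_c = 3.41 + 1.245 = 4.655 m and h_c = 4.655 × 0.777146 = 3.61761 m.
A = π(1.245)² = 4.86955 m².
Resultant F = γ·h_c·A = 10.05525 × 3.61761 × 4.86955 = 177.135 kN.
I_c = πr⁴/4 = π × 1.245⁴/4 = 1.88698 m⁴.
Centre of pressure: y_p = y_c + I_c/(y_c·A) = 4.655 + 1.88698/(4.655 × 4.86955) = 4.655 + 0.0832451 = 4.73825 m along the plane.

y_p = 4.74 m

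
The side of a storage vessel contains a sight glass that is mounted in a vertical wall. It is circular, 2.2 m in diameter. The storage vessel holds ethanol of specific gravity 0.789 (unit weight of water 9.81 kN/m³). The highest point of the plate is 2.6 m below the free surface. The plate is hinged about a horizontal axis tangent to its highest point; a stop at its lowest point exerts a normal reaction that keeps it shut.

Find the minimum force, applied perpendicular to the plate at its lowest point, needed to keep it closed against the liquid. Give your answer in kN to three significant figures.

P ≈ 58.5 kN

γ = 0.789 × 9.81 = 7.74009 kN/m³.
The centroid is at the centre, 1.1 m below the top of the plate, so the centroid depth is h_c = 2.6 + 1.1 = 3.7 m.
A = π(1.1)² = 3.80133 m².
Resultant F = γ·h_c·A = 7.74009 × 3.7 × 3.80133 = 108.864 kN.
I_c = πr⁴/4 = π × 1.1⁴/4 = 1.1499 m⁴.
Centre of pressure: y_p = y_c + I_c/(y_c·A) = 3.7 + 1.1499/(3.7 × 3.80133) = 3.7 + 0.0817566 = 3.78176 m along the plane.
The resultant acts 1.1 + 0.0817566 = 1.18176 m (along the plate) below the hinge at the top edge, so the moment about the hinge is M = F × 1.18176 = 108.864 × 1.18176 = 128.651 kN·m.
A normal force at the bottom, 2.2 m from the hinge, must supply this moment: P = 128.651/2.2 = 58.4777 kN.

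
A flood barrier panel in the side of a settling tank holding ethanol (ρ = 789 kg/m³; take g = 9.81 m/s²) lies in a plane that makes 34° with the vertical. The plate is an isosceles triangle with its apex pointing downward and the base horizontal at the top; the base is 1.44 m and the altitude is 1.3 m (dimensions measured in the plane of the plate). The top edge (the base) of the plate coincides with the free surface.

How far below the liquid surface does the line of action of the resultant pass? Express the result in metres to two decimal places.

γ = ρg = 789 × 9.81 / 1000 = 7.74009 kN/m³.
The plate makes 34° with the vertical, i.e. θ = 90° − 34° = 56° to the horizontal. Measuring y along the incline from the free-surface line, vertical depth h = y·sinθ with sinθ = 0.829038.
With the apex down, the centroid sits h/3 = 1.3/3 = 0.433333 m below the base (the top edge), so y_c = 0.433333 m and h_c = 0.433333 × 0.829038 = 0.35925 m.
A = ½ × 1.44 × 1.3 = 0.936 m².
Resultant F = γ·h_c·A = 7.74009 × 0.35925 × 0.936 = 2.60267 kN.
I_c = b·h³/36 = 1.44 × 1.3³/36 = 0.08788 m⁴.
Centre of pressure: y_p = y_c + I_c/(y_c·A) = 0.433333 + 0.08788/(0.433333 × 0.936) = 0.433333 + 0.216667 = 0.65 m along the plane.
Vertically, h_p = y_p·sinθ = 0.65 × 0.829038 = 0.538875 m.

h_p = 0.54 m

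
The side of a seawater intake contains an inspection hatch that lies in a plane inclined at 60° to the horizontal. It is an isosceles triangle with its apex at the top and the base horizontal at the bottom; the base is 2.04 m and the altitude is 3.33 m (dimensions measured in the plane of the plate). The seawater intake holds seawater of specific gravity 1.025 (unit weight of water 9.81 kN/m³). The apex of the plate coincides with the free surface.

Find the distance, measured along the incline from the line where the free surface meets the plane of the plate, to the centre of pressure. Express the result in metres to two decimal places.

y_p = 2.50 m

γ = 1.025 × 9.81 = 10.05525 kN/m³.
Let θ = 60° be the plate's angle to the horizontal; measure y along the incline from where the plane meets the free surface. Vertical depth h = y·sinθ with sinθ = 0.866025.
With the apex up, the centroid sits 2h/3 = 2 × 3.33/3 = 2.22 m below the apex, so y_c = 2.22 m and h_c = 2.22 × 0.866025 = 1.92258 m.
A = ½ × 2.04 × 3.33 = 3.3966 m².
Resultant F = γ·h_c·A = 10.05525 × 1.92258 × 3.3966 = 65.6631 kN.
I_c = b·h³/36 = 2.04 × 3.33³/36 = 2.09248 m⁴.
Centre of pressure: y_p = y_c + I_c/(y_c·A) = 2.22 + 2.09248/(2.22 × 3.3966) = 2.22 + 0.277501 = 2.4975 m along the plane.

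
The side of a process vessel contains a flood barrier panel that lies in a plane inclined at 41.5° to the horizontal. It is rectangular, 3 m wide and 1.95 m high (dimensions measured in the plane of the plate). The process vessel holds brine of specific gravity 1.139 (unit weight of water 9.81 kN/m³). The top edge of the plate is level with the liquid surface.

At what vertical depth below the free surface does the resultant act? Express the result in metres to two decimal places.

γ = 1.139 × 9.81 = 11.17359 kN/m³.
Let θ = 41.5° be the plate's angle to the horizontal; measure y along the incline from where the plane meets the free surface. Vertical depth h = y·sinθ with sinθ = 0.662620.
The centroid lies 1.95/2 = 0.975 m below the top edge, so y_c = 0.975 m and h_c = 0.975 × 0.662620 = 0.646054 m.
A = 3 × 1.95 = 5.85 m².
Resultant F = γ·h_c·A = 11.17359 × 0.646054 × 5.85 = 42.2296 kN.
I_c = b·h³/12 = 3 × 1.95³/12 = 1.85372 m⁴.
Centre of pressure: y_p = y_c + I_c/(y_c·A) = 0.975 + 1.85372/(0.975 × 5.85) = 0.975 + 0.325 = 1.3 m along the plane.
Vertically, h_p = y_p·sinθ = 1.3 × 0.662620 = 0.861406 m.

h_p = 0.86 m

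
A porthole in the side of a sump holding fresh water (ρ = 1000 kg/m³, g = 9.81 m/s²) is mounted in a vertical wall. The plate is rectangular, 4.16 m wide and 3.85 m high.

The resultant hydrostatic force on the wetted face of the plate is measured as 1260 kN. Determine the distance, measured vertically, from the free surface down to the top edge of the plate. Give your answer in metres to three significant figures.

γ = ρg = 1000 × 9.81 = 9810 N/m³ = 9.81 kN/m³.
A = 4.16 × 3.85 = 16.016 m².
From F = γ·h_c·A, the centroid depth is h_c = 1260/(9.81 × 16.016) = 8.0195 m.
The centroid lies 3.85/2 = 1.925 m below the top edge, so the top edge sits at h_top = 8.0195 − 1.925 = 6.0945 m below the surface.

d_top ≈ 6.09 m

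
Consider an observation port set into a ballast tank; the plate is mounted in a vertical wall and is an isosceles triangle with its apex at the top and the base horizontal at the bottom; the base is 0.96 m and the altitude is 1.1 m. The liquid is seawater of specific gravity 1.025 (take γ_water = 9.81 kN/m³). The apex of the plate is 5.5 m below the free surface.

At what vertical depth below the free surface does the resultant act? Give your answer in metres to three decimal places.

γ = 1.025 × 9.81 = 10.05525 kN/m³.
With the apex up, the centroid sits 2h/3 = 2 × 1.1/3 = 0.733333 m below the apex, so the centroid depth is h_c = 5.5 + 0.733333 = 6.23333 m.
A = ½ × 0.96 × 1.1 = 0.528 m².
Resultant F = γ·h_c·A = 10.05525 × 6.23333 × 0.528 = 33.0938 kN.
I_c = b·h³/36 = 0.96 × 1.1³/36 = 0.0354933 m⁴.
Centre of pressure: y_p = y_c + I_c/(y_c·A) = 6.23333 + 0.0354933/(6.23333 × 0.528) = 6.23333 + 0.0107843 = 6.24411 m along the plane.

h_p = 6.244 m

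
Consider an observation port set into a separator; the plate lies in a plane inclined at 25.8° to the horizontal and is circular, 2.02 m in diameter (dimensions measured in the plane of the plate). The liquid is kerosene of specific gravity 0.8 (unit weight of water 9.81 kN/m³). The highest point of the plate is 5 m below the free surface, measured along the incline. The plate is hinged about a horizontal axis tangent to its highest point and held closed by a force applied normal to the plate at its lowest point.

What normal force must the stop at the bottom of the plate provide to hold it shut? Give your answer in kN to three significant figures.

γ = 0.8 × 9.81 = 7.848 kN/m³.
Let θ = 25.8° be the plate's angle to the horizontal; measure y along the incline from where the plane meets the free surface. Vertical depth h = y·sinθ with sinθ = 0.435231.
The centroid is at the centre, 1.01 m below the top of the plate, so y_c = 5 + 1.01 = 6.01 m and h_c = 6.01 × 0.435231 = 2.61574 m.
A = π(1.01)² = 3.20474 m².
Resultant F = γ·h_c·A = 7.848 × 2.61574 × 3.20474 = 65.788 kN.
I_c = πr⁴/4 = π × 1.01⁴/4 = 0.817288 m⁴.
Centre of pressure: y_p = y_c + I_c/(y_c·A) = 6.01 + 0.817288/(6.01 × 3.20474) = 6.01 + 0.0424334 = 6.05243 m along the plane.
The resultant acts 1.01 + 0.0424334 = 1.05243 m (along the plate) below the hinge at the top edge, so the moment about the hinge is M = F × 1.05243 = 65.788 × 1.05243 = 69.2373 kN·m.
A normal force at the bottom, 2.02 m from the hinge, must supply this moment: P = 69.2373/2.02 = 34.2759 kN.

P ≈ 34.3 kN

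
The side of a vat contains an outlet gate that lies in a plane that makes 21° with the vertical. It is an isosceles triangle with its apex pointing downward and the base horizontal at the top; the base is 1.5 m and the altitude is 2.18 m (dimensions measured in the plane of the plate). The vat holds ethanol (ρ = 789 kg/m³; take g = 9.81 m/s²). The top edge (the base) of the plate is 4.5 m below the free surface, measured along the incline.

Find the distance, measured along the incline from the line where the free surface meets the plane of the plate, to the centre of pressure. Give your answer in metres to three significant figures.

γ = ρg = 789 × 9.81 / 1000 = 7.74009 kN/m³.
The plate makes 21° with the vertical, i.e. θ = 90° − 21° = 69° to the horizontal. Measuring y along the incline from the free-surface line, vertical depth h = y·sinθ with sinθ = 0.933580.
With the apex down, the centroid sits h/3 = 2.18/3 = 0.726667 m below the base (the top edge), so y_c = 4.5 + 0.726667 = 5.22667 m and h_c = 5.22667 × 0.933580 = 4.87951 m.
A = ½ × 1.5 × 2.18 = 1.635 m².
Resultant F = γ·h_c·A = 7.74009 × 4.87951 × 1.635 = 61.7504 kN.
I_c = b·h³/36 = 1.5 × 2.18³/36 = 0.431676 m⁴.
Centre of pressure: y_p = y_c + I_c/(y_c·A) = 5.22667 + 0.431676/(5.22667 × 1.635) = 5.22667 + 0.0505144 = 5.27718 m along the plane.

y_p = 5.28 m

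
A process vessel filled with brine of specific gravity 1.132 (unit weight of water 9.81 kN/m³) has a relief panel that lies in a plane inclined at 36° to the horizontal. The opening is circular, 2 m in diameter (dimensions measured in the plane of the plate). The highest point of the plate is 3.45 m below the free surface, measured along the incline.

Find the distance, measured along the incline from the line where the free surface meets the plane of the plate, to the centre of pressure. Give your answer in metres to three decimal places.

γ = 1.132 × 9.81 = 11.10492 kN/m³.
Let θ = 36° be the plate's angle to the horizontal; measure y along the incline from where the plane meets the free surface. Vertical depth h = y·sinθ with sinθ = 0.587785.
The centroid is at the centre, 1 m below the top of the plate, so y_c = 3.45 + 1 = 4.45 m and h_c = 4.45 × 0.587785 = 2.61564 m.
A = π(1)² = 3.14159 m².
Resultant F = γ·h_c·A = 11.10492 × 2.61564 × 3.14159 = 91.2521 kN.
I_c = πr⁴/4 = π × 1⁴/4 = 0.785398 m⁴.
Centre of pressure: y_p = y_c + I_c/(y_c·A) = 4.45 + 0.785398/(4.45 × 3.14159) = 4.45 + 0.0561798 = 4.50618 m along the plane.

y_p = 4.506 m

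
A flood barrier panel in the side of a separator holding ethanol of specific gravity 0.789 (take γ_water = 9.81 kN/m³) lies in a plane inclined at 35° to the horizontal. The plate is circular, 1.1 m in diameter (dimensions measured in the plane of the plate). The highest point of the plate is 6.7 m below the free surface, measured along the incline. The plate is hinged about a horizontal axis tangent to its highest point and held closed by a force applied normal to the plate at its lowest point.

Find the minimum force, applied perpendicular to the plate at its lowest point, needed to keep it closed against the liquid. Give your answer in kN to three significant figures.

P ≈ 15.6 kN

γ = 0.789 × 9.81 = 7.74009 kN/m³.
Let θ = 35° be the plate's angle to the horizontal; measure y along the incline from where the plane meets the free surface. Vertical depth h = y·sinθ with sinθ = 0.573576.
The centroid is at the centre, 0.55 m below the top of the plate, so y_c = 6.7 + 0.55 = 7.25 m and h_c = 7.25 × 0.573576 = 4.15843 m.
A = π(0.55)² = 0.950332 m².
Resultant F = γ·h_c·A = 7.74009 × 4.15843 × 0.950332 = 30.588 kN.
I_c = πr⁴/4 = π × 0.55⁴/4 = 0.0718688 m⁴.
Centre of pressure: y_p = y_c + I_c/(y_c·A) = 7.25 + 0.0718688/(7.25 × 0.950332) = 7.25 + 0.010431 = 7.26043 m along the plane.
The resultant acts 0.55 + 0.010431 = 0.560431 m (along the plate) below the hinge at the top edge, so the moment about the hinge is M = F × 0.560431 = 30.588 × 0.560431 = 17.1425 kN·m.
A normal force at the bottom, 1.1 m from the hinge, must supply this moment: P = 17.1425/1.1 = 15.5841 kN.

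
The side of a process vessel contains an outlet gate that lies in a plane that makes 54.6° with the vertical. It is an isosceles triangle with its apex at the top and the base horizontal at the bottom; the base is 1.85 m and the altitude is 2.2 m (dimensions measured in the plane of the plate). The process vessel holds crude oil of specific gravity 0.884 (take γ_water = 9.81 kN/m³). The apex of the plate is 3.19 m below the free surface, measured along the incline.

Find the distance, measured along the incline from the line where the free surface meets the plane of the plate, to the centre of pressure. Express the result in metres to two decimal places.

y_p = 4.71 m

γ = 0.884 × 9.81 = 8.67204 kN/m³.
The plate makes 54.6° with the vertical, i.e. θ = 90° − 54.6° = 35.4° to the horizontal. Measuring y along the incline from the free-surface line, vertical depth h = y·sinθ with sinθ = 0.579281.
With the apex up, the centroid sits 2h/3 = 2 × 2.2/3 = 1.46667 m below the apex, so y_c = 3.19 + 1.46667 = 4.65667 m and h_c = 4.65667 × 0.579281 = 2.69752 m.
A = ½ × 1.85 × 2.2 = 2.035 m².
Resultant F = γ·h_c·A = 8.67204 × 2.69752 × 2.035 = 47.6048 kN.
I_c = b·h³/36 = 1.85 × 2.2³/36 = 0.547189 m⁴.
Centre of pressure: y_p = y_c + I_c/(y_c·A) = 4.65667 + 0.547189/(4.65667 × 2.035) = 4.65667 + 0.0577428 = 4.71441 m along the plane.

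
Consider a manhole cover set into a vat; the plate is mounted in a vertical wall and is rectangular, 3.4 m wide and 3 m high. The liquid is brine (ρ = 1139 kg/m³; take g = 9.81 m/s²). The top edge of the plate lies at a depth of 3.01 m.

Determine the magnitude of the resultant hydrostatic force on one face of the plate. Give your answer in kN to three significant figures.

F ≈ 514 kN

γ = ρg = 1139 × 9.81 / 1000 = 11.17359 kN/m³.
The centroid lies 3/2 = 1.5 m below the top edge, so the centroid depth is h_c = 3.01 + 1.5 = 4.51 m.
A = 3.4 × 3 = 10.2 m².
Resultant F = γ·h_c·A = 11.17359 × 4.51 × 10.2 = 514.007 kN.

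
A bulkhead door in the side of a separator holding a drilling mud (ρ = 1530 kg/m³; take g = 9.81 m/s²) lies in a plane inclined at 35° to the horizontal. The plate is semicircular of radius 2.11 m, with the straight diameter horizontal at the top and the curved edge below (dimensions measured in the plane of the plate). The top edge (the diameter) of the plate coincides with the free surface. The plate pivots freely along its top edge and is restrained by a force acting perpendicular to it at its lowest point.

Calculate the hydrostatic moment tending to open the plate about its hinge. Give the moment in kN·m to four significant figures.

γ = ρg = 1530 × 9.81 / 1000 = 15.0093 kN/m³.
Let θ = 35° be the plate's angle to the horizontal; measure y along the incline from where the plane meets the free surface. Vertical depth h = y·sinθ with sinθ = 0.573576.
The centroid of a semicircle lies 4r/(3π) = 0.895512 m from the diameter, here below the top edge, so y_c = 0.895512 m and h_c = 0.895512 × 0.573576 = 0.513644 m.
A = πr²/2 = π × 2.11²/2 = 6.99334 m².
Resultant F = γ·h_c·A = 15.0093 × 0.513644 × 6.99334 = 53.9147 kN.
I_c = (π/8 − 8/(9π))·r⁴ = 0.109757 × 2.11⁴ = 2.17551 m⁴.
Centre of pressure: y_p = y_c + I_c/(y_c·A) = 0.895512 + 2.17551/(0.895512 × 6.99334) = 0.895512 + 0.34738 = 1.24289 m along the plane.
The resultant acts 0.895512 + 0.34738 = 1.24289 m (along the plate) below the hinge at the top edge, so the moment about the hinge is M = F × 1.24289 = 53.9147 × 1.24289 = 67.01 kN·m.

M ≈ 67.01 kN·m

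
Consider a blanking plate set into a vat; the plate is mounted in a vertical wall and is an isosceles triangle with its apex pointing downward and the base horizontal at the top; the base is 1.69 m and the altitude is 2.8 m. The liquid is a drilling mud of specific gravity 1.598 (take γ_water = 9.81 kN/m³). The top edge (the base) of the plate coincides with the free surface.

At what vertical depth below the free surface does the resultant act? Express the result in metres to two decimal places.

γ = 1.598 × 9.81 = 15.67638 kN/m³.
With the apex down, the centroid sits h/3 = 2.8/3 = 0.933333 m below the base (the top edge), so the centroid depth is h_c = 0.933333 m.
A = ½ × 1.69 × 2.8 = 2.366 m².
Resultant F = γ·h_c·A = 15.67638 × 0.933333 × 2.366 = 34.6176 kN.
I_c = b·h³/36 = 1.69 × 2.8³/36 = 1.03052 m⁴.
Centre of pressure: y_p = y_c + I_c/(y_c·A) = 0.933333 + 1.03052/(0.933333 × 2.366) = 0.933333 + 0.466665 = 1.4 m along the plane.

h_p = 1.40 m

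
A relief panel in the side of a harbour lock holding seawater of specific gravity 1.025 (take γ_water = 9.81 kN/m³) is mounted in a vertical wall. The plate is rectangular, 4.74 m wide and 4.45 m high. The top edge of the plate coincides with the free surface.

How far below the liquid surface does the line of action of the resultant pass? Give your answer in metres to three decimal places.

γ = 1.025 × 9.81 = 10.05525 kN/m³.
The centroid lies 4.45/2 = 2.225 m below the top edge, so the centroid depth is h_c = 2.225 m.
A = 4.74 × 4.45 = 21.093 m².
Resultant F = γ·h_c·A = 10.05525 × 2.225 × 21.093 = 471.912 kN.
I_c = b·h³/12 = 4.74 × 4.45³/12 = 34.8078 m⁴.
Centre of pressure: y_p = y_c + I_c/(y_c·A) = 2.225 + 34.8078/(2.225 × 21.093) = 2.225 + 0.741666 = 2.96667 m along the plane.

h_p = 2.967 m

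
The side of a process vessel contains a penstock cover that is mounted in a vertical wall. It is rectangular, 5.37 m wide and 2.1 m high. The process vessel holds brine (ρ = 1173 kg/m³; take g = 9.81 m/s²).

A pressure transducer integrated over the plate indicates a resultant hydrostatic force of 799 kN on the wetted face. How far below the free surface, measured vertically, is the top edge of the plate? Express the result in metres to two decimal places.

γ = ρg = 1173 × 9.81 / 1000 = 11.50713 kN/m³.
A = 5.37 × 2.1 = 11.277 m².
From F = γ·h_c·A, the centroid depth is h_c = 799/(11.50713 × 11.277) = 6.15724 m.
The centroid lies 2.1/2 = 1.05 m below the top edge, so the top edge sits at h_top = 6.15724 − 1.05 = 5.10724 m below the surface.

d_top ≈ 5.11 m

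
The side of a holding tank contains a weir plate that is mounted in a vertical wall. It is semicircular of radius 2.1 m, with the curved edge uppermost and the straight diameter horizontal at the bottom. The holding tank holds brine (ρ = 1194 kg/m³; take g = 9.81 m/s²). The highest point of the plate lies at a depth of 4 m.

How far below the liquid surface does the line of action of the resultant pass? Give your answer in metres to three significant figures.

γ = ρg = 1194 × 9.81 / 1000 = 11.71314 kN/m³.
The centroid lies 4r/(3π) = 0.891268 m above the diameter, so r − 4r/(3π) = 2.1 − 0.891268 = 1.20873 m below the topmost point, so the centroid depth is h_c = 4 + 1.20873 = 5.20873 m.
A = πr²/2 = π × 2.1²/2 = 6.92721 m².
Resultant F = γ·h_c·A = 11.71314 × 5.20873 × 6.92721 = 422.633 kN.
I_c = (π/8 − 8/(9π))·r⁴ = 0.109757 × 2.1⁴ = 2.13457 m⁴.
Centre of pressure: y_p = y_c + I_c/(y_c·A) = 5.20873 + 2.13457/(5.20873 × 6.92721) = 5.20873 + 0.0591589 = 5.26789 m along the plane.

h_p = 5.27 m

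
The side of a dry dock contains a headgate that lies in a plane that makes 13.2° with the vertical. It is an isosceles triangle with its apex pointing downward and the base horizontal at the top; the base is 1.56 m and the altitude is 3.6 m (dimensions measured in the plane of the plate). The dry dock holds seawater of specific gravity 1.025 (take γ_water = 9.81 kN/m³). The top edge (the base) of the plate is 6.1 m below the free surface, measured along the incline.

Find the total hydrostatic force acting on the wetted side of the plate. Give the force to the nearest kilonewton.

γ = 1.025 × 9.81 = 10.05525 kN/m³.
The plate makes 13.2° with the vertical, i.e. θ = 90° − 13.2° = 76.8° to the horizontal. Measuring y along the incline from the free-surface line, vertical depth h = y·sinθ with sinθ = 0.973579.
With the apex down, the centroid sits h/3 = 3.6/3 = 1.2 m below the base (the top edge), so y_c = 6.1 + 1.2 = 7.3 m and h_c = 7.3 × 0.973579 = 7.10713 m.
A = ½ × 1.56 × 3.6 = 2.808 m².
Resultant F = γ·h_c·A = 10.05525 × 7.10713 × 2.808 = 200.671 kN.

F ≈ 201 kN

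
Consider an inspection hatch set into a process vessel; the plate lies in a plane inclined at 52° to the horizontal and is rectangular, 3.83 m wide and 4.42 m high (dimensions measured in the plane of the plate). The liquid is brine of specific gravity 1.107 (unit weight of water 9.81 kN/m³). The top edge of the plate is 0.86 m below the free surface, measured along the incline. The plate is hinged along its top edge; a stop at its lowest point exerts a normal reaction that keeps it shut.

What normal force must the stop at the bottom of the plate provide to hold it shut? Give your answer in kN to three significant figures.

γ = 1.107 × 9.81 = 10.85967 kN/m³.
Let θ = 52° be the plate's angle to the horizontal; measure y along the incline from where the plane meets the free surface. Vertical depth h = y·sinθ with sinθ = 0.788011.
The centroid lies 4.42/2 = 2.21 m below the top edge, so y_c = 0.86 + 2.21 = 3.07 m and h_c = 3.07 × 0.788011 = 2.41919 m.
A = 3.83 × 4.42 = 16.9286 m².
Resultant F = γ·h_c·A = 10.85967 × 2.41919 × 16.9286 = 444.741 kN.
I_c = b·h³/12 = 3.83 × 4.42³/12 = 27.5603 m⁴.
Centre of pressure: y_p = y_c + I_c/(y_c·A) = 3.07 + 27.5603/(3.07 × 16.9286) = 3.07 + 0.530304 = 3.6003 m along the plane.
The resultant acts 2.21 + 0.530304 = 2.7403 m (along the plate) below the hinge at the top edge, so the moment about the hinge is M = F × 2.7403 = 444.741 × 2.7403 = 1218.72 kN·m.
A normal force at the bottom, 4.42 m from the hinge, must supply this moment: P = 1218.72/4.42 = 275.729 kN.

P ≈ 276 kN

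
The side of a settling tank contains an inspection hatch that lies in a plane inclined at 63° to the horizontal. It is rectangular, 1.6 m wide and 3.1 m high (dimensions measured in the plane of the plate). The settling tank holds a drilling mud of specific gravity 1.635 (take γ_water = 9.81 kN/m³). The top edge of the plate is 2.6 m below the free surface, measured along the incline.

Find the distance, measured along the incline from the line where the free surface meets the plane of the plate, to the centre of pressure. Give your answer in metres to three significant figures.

γ = 1.635 × 9.81 = 16.03935 kN/m³.
Let θ = 63° be the plate's angle to the horizontal; measure y along the incline from where the plane meets the free surface. Vertical depth h = y·sinθ with sinθ = 0.891007.
The centroid lies 3.1/2 = 1.55 m below the top edge, so y_c = 2.6 + 1.55 = 4.15 m and h_c = 4.15 × 0.891007 = 3.69768 m.
A = 1.6 × 3.1 = 4.96 m².
Resultant F = γ·h_c·A = 16.03935 × 3.69768 × 4.96 = 294.17 kN.
I_c = b·h³/12 = 1.6 × 3.1³/12 = 3.97213 m⁴.
Centre of pressure: y_p = y_c + I_c/(y_c·A) = 4.15 + 3.97213/(4.15 × 4.96) = 4.15 + 0.192972 = 4.34297 m along the plane.

y_p = 4.34 m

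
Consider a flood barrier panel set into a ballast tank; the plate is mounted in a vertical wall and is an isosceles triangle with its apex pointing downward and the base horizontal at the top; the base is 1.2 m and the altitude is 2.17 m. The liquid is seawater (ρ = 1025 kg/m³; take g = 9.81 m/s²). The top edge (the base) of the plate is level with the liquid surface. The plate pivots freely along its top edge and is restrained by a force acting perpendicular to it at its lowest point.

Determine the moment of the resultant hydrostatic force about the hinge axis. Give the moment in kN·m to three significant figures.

M ≈ 10.3 kN·m

γ = ρg = 1025 × 9.81 / 1000 = 10.05525 kN/m³.
With the apex down, the centroid sits h/3 = 2.17/3 = 0.723333 m below the base (the top edge), so the centroid depth is h_c = 0.723333 m.
A = ½ × 1.2 × 2.17 = 1.302 m².
Resultant F = γ·h_c·A = 10.05525 × 0.723333 × 1.302 = 9.46983 kN.
I_c = b·h³/36 = 1.2 × 2.17³/36 = 0.34061 m⁴.
Centre of pressure: y_p = y_c + I_c/(y_c·A) = 0.723333 + 0.34061/(0.723333 × 1.302) = 0.723333 + 0.361666 = 1.085 m along the plane.
The resultant acts 0.723333 + 0.361666 = 1.085 m (along the plate) below the hinge at the top edge, so the moment about the hinge is M = F × 1.085 = 9.46983 × 1.085 = 10.2748 kN·m.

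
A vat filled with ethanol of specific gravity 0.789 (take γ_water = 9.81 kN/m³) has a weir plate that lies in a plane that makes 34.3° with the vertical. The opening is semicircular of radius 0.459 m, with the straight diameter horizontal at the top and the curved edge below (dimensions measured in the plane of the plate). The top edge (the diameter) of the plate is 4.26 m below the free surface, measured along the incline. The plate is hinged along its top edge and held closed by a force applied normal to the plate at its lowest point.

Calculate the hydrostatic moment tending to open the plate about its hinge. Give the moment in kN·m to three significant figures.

M ≈ 1.87 kN·m

γ = 0.789 × 9.81 = 7.74009 kN/m³.
The plate makes 34.3° with the vertical, i.e. θ = 90° − 34.3° = 55.7° to the horizontal. Measuring y along the incline from the free-surface line, vertical depth h = y·sinθ with sinθ = 0.826098.
The centroid of a semicircle lies 4r/(3π) = 0.194806 m from the diameter, here below the top edge, so y_c = 4.26 + 0.194806 = 4.45481 m and h_c = 4.45481 × 0.826098 = 3.68011 m.
A = πr²/2 = π × 0.459²/2 = 0.330937 m².
Resultant F = γ·h_c·A = 7.74009 × 3.68011 × 0.330937 = 9.42654 kN.
I_c = (π/8 − 8/(9π))·r⁴ = 0.109757 × 0.459⁴ = 0.00487173 m⁴.
Centre of pressure: y_p = y_c + I_c/(y_c·A) = 4.45481 + 0.00487173/(4.45481 × 0.330937) = 4.45481 + 0.00330452 = 4.45811 m along the plane.
The resultant acts 0.194806 + 0.00330452 = 0.198111 m (along the plate) below the hinge at the top edge, so the moment about the hinge is M = F × 0.198111 = 9.42654 × 0.198111 = 1.8675 kN·m.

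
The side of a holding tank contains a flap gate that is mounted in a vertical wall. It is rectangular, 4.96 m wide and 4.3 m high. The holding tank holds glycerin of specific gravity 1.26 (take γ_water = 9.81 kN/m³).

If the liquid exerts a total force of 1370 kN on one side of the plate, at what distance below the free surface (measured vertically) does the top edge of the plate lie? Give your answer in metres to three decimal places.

γ = 1.26 × 9.81 = 12.3606 kN/m³.
A = 4.96 × 4.3 = 21.328 m².
From F = γ·h_c·A, the centroid depth is h_c = 1370/(12.3606 × 21.328) = 5.19674 m.
The centroid lies 4.3/2 = 2.15 m below the top edge, so the top edge sits at h_top = 5.19674 − 2.15 = 3.04674 m below the surface.

d_top ≈ 3.047 m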